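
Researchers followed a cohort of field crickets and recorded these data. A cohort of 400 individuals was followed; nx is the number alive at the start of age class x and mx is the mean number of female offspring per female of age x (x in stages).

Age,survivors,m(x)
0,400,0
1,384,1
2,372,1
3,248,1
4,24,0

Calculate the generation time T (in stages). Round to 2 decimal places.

1.86

lx = nx/n0 = nx/400: 1, 0.96, 0.93, 0.62, 0.06
lx·mx: 0, 0.96, 0.93, 0.62, 0 → R0 = 2.51
x·lx·mx: 0, 0.96, 1.86, 1.86, 0 → Σ = 4.68
T = 4.68 / 2.51 = 1.864542… → 1.86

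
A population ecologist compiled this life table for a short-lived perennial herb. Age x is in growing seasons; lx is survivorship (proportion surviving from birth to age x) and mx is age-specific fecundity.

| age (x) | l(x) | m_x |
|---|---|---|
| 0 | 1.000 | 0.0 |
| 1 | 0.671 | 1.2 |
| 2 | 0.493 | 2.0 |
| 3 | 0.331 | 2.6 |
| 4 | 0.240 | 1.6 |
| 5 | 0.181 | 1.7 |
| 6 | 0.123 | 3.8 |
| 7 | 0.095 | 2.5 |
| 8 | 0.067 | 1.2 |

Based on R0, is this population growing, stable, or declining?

R0 = Σ lx·mx = 0 + 0.8052 + 0.986 + 0.8606 + 0.384 + 0.3077 + 0.4674 + 0.2375 + 0.0804 = 4.1288
R0 > 1, so the population is growing.

growing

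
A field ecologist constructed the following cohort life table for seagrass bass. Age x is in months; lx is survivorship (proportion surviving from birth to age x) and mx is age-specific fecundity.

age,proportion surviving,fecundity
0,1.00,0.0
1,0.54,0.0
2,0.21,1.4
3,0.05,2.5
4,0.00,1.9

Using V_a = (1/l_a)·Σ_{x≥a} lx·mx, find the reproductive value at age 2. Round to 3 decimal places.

1.995

lx·mx for x ≥ 2: 0.294, 0.125, 0 → sum = 0.419
V_2 = 0.419 / l_2 = 0.419 / 0.21 = 1.995238… → 1.995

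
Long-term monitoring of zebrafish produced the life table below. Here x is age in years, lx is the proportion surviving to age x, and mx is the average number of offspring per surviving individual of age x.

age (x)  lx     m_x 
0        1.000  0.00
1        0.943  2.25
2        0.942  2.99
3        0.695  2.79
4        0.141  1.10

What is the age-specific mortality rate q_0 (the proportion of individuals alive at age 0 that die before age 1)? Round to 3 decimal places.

q_0 = (l_0 − l_1) / l_0 = (1 − 0.943) / 1
     = 0.057 / 1 = 0.057 → 0.057

0.057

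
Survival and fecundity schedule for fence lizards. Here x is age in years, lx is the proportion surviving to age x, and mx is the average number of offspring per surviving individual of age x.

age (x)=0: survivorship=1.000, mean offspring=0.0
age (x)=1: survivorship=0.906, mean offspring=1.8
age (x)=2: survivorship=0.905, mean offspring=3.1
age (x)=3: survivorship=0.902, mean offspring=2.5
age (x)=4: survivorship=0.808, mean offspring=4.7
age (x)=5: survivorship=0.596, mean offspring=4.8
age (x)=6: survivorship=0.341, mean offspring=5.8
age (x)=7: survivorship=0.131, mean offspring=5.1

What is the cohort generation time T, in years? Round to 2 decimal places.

3.75

lx·mx: 0, 1.6308, 2.8055, 2.255, 3.7976, 2.8608, 1.9778, 0.6681 → R0 = 15.9956
x·lx·mx: 0, 1.6308, 5.611, 6.765, 15.1904, 14.304, 11.8668, 4.6767 → Σ = 60.0447
T = 60.0447 / 15.9956 = 3.753826… → 3.75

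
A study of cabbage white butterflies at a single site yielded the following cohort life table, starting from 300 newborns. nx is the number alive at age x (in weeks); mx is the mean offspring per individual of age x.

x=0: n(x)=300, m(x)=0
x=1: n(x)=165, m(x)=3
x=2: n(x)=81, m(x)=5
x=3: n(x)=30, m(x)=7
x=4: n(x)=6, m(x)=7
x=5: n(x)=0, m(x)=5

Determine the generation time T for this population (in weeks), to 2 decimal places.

1.83

lx = nx/n0 = nx/300: 1, 0.55, 0.27, 0.1, 0.02, 0
lx·mx: 0, 1.65, 1.35, 0.7, 0.14, 0 → R0 = 3.84
x·lx·mx: 0, 1.65, 2.7, 2.1, 0.56, 0 → Σ = 7.01
T = 7.01 / 3.84 = 1.825521… → 1.83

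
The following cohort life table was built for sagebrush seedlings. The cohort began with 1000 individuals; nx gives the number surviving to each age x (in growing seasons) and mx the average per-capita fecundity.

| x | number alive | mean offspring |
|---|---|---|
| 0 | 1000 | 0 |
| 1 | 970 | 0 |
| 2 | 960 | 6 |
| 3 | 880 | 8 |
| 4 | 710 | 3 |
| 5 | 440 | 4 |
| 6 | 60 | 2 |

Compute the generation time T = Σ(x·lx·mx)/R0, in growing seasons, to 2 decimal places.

3.01

lx = nx/n0 = nx/1000: 1, 0.97, 0.96, 0.88, 0.71, 0.44, 0.06
lx·mx: 0, 0, 5.76, 7.04, 2.13, 1.76, 0.12 → R0 = 16.81
x·lx·mx: 0, 0, 11.52, 21.12, 8.52, 8.8, 0.72 → Σ = 50.68
T = 50.68 / 16.81 = 3.014872… → 3.01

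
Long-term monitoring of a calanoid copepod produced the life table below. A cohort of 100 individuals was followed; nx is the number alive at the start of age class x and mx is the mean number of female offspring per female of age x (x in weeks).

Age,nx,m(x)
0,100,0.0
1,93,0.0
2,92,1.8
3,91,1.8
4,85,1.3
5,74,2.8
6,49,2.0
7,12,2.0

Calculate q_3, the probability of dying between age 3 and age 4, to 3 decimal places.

lx = nx/n0 = nx/100: 1, 0.93, 0.92, 0.91, 0.85, 0.74, 0.49, 0.12
q_3 = (l_3 − l_4) / l_3 = (0.91 − 0.85) / 0.91
     = 0.06 / 0.91 = 0.065934… → 0.066

0.066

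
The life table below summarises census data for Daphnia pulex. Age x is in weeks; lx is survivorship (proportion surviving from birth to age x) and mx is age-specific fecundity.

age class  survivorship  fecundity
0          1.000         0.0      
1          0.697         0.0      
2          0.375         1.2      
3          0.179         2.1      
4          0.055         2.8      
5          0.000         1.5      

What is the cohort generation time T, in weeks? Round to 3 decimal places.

2.698

lx·mx: 0, 0, 0.45, 0.3759, 0.154, 0 → R0 = 0.9799
x·lx·mx: 0, 0, 0.9, 1.1277, 0.616, 0 → Σ = 2.6437
T = 2.6437 / 0.9799 = 2.697928… → 2.698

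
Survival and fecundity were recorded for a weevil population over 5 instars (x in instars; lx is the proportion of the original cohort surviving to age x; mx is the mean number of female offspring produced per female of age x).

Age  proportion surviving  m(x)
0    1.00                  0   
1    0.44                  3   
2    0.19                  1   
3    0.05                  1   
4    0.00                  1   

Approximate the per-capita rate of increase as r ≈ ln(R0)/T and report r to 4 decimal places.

0.3750

R0 = Σ lx·mx = 0 + 1.32 + 0.19 + 0.05 + 0 = 1.56
Σ x·lx·mx = 1.85; T = 1.85/1.56 = 1.1859…
r ≈ ln(R0)/T = ln(1.56)/1.1859… = 0.374978… → 0.3750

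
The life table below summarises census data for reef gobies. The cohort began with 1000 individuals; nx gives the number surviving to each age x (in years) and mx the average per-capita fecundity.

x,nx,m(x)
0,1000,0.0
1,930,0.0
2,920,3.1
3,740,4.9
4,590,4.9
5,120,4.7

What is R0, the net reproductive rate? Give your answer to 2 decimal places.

9.93

lx = nx/n0 = nx/1000: 1, 0.93, 0.92, 0.74, 0.59, 0.12
lx·mx by age: 0, 0, 2.852, 3.626, 2.891, 0.564
R0 = Σ lx·mx = 9.933 → 9.93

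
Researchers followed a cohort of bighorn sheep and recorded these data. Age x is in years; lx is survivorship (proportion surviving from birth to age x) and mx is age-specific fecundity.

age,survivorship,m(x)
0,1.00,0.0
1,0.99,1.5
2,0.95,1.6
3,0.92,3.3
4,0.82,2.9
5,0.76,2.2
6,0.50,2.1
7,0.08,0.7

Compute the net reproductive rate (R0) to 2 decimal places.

11.20

lx·mx by age: 0, 1.485, 1.52, 3.036, 2.378, 1.672, 1.05, 0.056
R0 = Σ lx·mx = 11.197 → 11.20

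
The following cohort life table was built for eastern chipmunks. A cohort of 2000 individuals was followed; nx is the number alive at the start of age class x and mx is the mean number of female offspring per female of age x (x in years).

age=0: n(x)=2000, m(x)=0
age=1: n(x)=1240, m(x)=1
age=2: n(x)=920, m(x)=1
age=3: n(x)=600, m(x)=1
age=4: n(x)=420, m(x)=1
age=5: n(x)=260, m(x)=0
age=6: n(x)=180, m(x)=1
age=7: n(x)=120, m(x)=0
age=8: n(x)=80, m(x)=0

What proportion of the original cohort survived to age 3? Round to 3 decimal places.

l_3 = n_3/n_0 = 600/2000 = 0.3 → 0.300

0.300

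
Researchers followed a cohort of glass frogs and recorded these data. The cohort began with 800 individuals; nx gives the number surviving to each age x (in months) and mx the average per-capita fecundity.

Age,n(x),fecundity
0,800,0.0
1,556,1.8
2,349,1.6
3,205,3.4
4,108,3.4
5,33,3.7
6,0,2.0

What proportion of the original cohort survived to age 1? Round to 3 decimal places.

l_1 = n_1/n_0 = 556/800 = 0.695 → 0.695

0.695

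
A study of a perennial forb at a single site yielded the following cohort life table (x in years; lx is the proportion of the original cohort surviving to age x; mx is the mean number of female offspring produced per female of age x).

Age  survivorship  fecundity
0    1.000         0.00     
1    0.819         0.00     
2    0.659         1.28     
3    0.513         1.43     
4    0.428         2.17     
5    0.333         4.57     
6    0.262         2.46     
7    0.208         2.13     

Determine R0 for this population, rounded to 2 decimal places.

lx·mx by age: 0, 0, 0.84352, 0.73359, 0.92876, 1.52181, 0.64452, 0.44304
R0 = Σ lx·mx = 5.11524 → 5.12

5.12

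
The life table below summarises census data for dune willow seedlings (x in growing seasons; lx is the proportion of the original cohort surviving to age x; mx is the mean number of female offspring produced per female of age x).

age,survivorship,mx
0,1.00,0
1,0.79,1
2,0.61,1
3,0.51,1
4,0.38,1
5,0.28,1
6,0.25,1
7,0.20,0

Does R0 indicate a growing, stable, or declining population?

growing

R0 = Σ lx·mx = 0 + 0.79 + 0.61 + 0.51 + 0.38 + 0.28 + 0.25 + 0 = 2.82
R0 > 1, so the population is growing.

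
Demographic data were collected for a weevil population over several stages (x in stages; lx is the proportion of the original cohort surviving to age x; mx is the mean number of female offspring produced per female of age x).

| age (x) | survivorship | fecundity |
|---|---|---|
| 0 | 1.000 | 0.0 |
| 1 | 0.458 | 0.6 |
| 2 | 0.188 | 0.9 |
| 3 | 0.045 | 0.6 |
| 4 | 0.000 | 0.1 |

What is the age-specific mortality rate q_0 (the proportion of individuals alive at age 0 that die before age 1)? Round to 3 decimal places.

0.542

q_0 = (l_0 − l_1) / l_0 = (1 − 0.458) / 1
     = 0.542 / 1 = 0.542 → 0.542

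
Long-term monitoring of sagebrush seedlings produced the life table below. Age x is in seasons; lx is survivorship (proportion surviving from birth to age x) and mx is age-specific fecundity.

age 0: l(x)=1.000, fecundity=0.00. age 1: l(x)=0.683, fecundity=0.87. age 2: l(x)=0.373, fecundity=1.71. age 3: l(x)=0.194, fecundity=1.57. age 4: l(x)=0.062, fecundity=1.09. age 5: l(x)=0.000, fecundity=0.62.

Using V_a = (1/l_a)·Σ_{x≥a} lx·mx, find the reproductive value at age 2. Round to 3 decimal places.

lx·mx for x ≥ 2: 0.63783, 0.30458, 0.06758, 0 → sum = 1.00999
V_2 = 1.00999 / l_2 = 1.00999 / 0.373 = 2.707748… → 2.708

2.708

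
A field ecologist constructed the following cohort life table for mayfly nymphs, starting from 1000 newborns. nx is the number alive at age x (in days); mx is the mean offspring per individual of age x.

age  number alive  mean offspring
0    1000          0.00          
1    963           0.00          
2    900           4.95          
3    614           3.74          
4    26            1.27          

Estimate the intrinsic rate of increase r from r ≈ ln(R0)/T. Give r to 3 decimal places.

0.815

lx = nx/n0 = nx/1000: 1, 0.963, 0.9, 0.614, 0.026
R0 = Σ lx·mx = 0 + 0 + 4.455 + 2.29636 + 0.03302 = 6.78438
Σ x·lx·mx = 15.93116; T = 15.93116/6.78438 = 2.34821…
r ≈ ln(R0)/T = ln(6.78438)/2.34821… = 0.81535… → 0.815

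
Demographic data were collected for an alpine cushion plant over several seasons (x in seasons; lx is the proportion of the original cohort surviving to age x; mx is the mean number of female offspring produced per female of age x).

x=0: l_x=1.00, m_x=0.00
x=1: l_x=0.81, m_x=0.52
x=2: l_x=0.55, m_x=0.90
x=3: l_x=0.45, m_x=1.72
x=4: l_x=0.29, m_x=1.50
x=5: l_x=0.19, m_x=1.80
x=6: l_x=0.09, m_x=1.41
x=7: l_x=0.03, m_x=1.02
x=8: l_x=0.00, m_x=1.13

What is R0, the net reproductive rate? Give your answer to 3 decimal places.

lx·mx by age: 0, 0.4212, 0.495, 0.774, 0.435, 0.342, 0.1269, 0.0306, 0
R0 = Σ lx·mx = 2.6247 → 2.625

2.625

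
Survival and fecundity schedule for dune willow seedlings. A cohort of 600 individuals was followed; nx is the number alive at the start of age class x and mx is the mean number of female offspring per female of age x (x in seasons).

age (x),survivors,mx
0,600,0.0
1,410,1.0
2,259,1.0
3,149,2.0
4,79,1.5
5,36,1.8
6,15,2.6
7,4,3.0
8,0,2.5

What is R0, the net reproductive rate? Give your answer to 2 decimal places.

2.00

lx = nx/n0 = nx/600: 1, 0.68333…, 0.43167…, 0.24833…, 0.13167…, 0.06, 0.025, 0.00667…, 0
lx·mx by age: 0, 0.683333…, 0.431667…, 0.496667…, 0.1975…, 0.108, 0.065, 0.02…, 0
R0 = Σ lx·mx = 2.002167… → 2.00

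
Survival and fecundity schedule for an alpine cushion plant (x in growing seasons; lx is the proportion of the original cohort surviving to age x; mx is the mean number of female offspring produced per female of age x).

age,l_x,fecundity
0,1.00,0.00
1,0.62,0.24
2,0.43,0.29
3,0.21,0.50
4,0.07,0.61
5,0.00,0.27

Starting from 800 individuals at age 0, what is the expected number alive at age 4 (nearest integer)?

Expected survivors = N0 · l_4 = 800 × 0.07 = 56 → 56

56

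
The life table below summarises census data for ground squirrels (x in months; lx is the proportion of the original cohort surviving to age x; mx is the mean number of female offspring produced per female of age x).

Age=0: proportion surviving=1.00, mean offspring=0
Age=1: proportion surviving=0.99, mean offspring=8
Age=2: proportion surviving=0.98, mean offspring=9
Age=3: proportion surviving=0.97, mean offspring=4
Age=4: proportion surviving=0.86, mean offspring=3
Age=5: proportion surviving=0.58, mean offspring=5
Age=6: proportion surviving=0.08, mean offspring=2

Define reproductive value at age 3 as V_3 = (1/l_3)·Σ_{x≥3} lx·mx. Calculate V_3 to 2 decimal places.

9.81

lx·mx for x ≥ 3: 3.88, 2.58, 2.9, 0.16 → sum = 9.52
V_3 = 9.52 / l_3 = 9.52 / 0.97 = 9.814433… → 9.81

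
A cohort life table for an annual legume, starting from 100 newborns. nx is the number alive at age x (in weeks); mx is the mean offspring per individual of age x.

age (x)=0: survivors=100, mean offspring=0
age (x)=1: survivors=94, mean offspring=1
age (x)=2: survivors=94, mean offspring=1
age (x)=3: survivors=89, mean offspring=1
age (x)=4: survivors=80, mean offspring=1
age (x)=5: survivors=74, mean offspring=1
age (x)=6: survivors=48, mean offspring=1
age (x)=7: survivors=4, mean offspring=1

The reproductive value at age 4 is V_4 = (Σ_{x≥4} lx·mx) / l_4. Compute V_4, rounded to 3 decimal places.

2.575

lx = nx/n0 = nx/100: 1, 0.94, 0.94, 0.89, 0.8, 0.74, 0.48, 0.04
lx·mx for x ≥ 4: 0.8, 0.74, 0.48, 0.04 → sum = 2.06
V_4 = 2.06 / l_4 = 2.06 / 0.8 = 2.575 → 2.575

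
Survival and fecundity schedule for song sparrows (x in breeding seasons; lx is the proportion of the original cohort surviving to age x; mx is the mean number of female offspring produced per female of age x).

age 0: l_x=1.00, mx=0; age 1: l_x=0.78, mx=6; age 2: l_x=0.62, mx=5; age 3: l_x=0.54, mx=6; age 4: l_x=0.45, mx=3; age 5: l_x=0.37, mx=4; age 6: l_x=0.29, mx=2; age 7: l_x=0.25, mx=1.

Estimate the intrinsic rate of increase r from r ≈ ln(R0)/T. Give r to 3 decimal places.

R0 = Σ lx·mx = 0 + 4.68 + 3.1 + 3.24 + 1.35 + 1.48 + 0.58 + 0.25 = 14.68
Σ x·lx·mx = 38.63; T = 38.63/14.68 = 2.63147…
r ≈ ln(R0)/T = ln(14.68)/2.63147… = 1.02091… → 1.021

1.021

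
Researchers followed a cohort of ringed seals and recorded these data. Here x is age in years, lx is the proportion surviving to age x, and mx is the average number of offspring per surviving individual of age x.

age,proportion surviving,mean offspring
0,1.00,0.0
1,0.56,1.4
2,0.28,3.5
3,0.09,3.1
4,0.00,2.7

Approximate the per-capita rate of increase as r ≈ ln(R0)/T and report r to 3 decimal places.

R0 = Σ lx·mx = 0 + 0.784 + 0.98 + 0.279 + 0 = 2.043
Σ x·lx·mx = 3.581; T = 3.581/2.043 = 1.75281…
r ≈ ln(R0)/T = ln(2.043)/1.75281… = 0.40758… → 0.408

0.408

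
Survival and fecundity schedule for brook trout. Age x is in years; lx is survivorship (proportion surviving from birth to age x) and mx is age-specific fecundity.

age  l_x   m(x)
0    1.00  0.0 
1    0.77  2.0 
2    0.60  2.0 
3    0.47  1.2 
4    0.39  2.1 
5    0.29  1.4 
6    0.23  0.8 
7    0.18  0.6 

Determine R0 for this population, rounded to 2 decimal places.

lx·mx by age: 0, 1.54, 1.2, 0.564, 0.819, 0.406, 0.184, 0.108
R0 = Σ lx·mx = 4.821 → 4.82

4.82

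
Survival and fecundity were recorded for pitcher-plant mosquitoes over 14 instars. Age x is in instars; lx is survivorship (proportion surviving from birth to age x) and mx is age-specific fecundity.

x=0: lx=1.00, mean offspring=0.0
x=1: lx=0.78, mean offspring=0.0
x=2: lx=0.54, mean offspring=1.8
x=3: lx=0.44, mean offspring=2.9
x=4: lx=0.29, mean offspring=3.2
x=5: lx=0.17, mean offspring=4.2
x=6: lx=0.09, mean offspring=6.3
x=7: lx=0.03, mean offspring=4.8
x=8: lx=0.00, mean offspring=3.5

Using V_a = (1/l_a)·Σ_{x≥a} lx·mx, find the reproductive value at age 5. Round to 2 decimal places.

8.38

lx·mx for x ≥ 5: 0.714, 0.567, 0.144, 0 → sum = 1.425
V_5 = 1.425 / l_5 = 1.425 / 0.17 = 8.382353… → 8.38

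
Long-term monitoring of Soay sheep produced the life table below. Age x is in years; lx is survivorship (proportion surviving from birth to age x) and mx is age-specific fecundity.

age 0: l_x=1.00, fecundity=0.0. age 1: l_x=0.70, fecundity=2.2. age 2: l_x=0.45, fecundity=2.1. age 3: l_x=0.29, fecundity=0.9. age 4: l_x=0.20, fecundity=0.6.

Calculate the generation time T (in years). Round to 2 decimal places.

1.64

lx·mx: 0, 1.54, 0.945, 0.261, 0.12 → R0 = 2.866
x·lx·mx: 0, 1.54, 1.89, 0.783, 0.48 → Σ = 4.693
T = 4.693 / 2.866 = 1.637474… → 1.64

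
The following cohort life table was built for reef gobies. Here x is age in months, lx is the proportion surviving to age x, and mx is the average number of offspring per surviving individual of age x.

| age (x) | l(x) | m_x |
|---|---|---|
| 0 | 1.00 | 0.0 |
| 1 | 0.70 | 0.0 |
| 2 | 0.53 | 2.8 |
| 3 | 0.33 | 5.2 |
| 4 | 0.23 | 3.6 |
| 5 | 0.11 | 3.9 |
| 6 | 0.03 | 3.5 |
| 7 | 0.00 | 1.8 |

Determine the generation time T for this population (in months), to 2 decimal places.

lx·mx: 0, 0, 1.484, 1.716, 0.828, 0.429, 0.105, 0 → R0 = 4.562
x·lx·mx: 0, 0, 2.968, 5.148, 3.312, 2.145, 0.63, 0 → Σ = 14.203
T = 14.203 / 4.562 = 3.113327… → 3.11

3.11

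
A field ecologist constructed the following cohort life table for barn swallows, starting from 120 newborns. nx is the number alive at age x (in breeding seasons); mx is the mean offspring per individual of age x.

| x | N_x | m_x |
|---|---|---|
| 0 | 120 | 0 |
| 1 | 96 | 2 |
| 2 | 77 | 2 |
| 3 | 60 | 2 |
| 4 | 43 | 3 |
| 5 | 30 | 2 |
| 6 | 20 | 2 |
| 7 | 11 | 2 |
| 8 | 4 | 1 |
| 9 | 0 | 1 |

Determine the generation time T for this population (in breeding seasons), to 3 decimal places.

2.915

lx = nx/n0 = nx/120: 1, 0.8, 0.64167…, 0.5, 0.35833…, 0.25, 0.16667…, 0.09167…, 0.03333…, 0
lx·mx: 0, 1.6, 1.283333…, 1, 1.075…, 0.5, 0.333333…, 0.183333…, 0.033333…, 0 → R0 = 6.008333…
x·lx·mx: 0, 1.6, 2.566667…, 3, 4.3…, 2.5, 2…, 1.283333…, 0.266667…, 0 → Σ = 17.516667…
T = 17.516667… / 6.008333… = 2.915395… → 2.915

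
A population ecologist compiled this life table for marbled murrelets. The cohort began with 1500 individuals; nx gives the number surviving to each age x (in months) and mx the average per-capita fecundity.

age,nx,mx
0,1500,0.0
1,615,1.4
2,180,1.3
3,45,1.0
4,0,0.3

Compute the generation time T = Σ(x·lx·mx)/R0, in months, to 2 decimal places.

1.28

lx = nx/n0 = nx/1500: 1, 0.41, 0.12, 0.03, 0
lx·mx: 0, 0.574, 0.156, 0.03, 0 → R0 = 0.76
x·lx·mx: 0, 0.574, 0.312, 0.09, 0 → Σ = 0.976
T = 0.976 / 0.76 = 1.284211… → 1.28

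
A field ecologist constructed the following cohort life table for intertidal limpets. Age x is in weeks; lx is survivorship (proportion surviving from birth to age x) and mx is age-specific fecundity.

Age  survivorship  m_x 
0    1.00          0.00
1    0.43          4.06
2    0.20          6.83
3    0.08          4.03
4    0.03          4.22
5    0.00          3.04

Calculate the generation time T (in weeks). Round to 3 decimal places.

lx·mx: 0, 1.7458, 1.366, 0.3224, 0.1266, 0 → R0 = 3.5608
x·lx·mx: 0, 1.7458, 2.732, 0.9672, 0.5064, 0 → Σ = 5.9514
T = 5.9514 / 3.5608 = 1.671366… → 1.671

1.671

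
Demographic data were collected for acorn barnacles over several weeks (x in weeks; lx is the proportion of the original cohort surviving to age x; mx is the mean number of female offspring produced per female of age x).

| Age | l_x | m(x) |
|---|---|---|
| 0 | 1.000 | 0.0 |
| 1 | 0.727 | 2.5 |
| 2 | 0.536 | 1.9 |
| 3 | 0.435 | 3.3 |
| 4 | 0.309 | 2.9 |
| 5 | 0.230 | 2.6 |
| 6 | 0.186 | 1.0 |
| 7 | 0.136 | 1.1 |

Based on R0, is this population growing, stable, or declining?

growing

R0 = Σ lx·mx = 0 + 1.8175 + 1.0184 + 1.4355 + 0.8961 + 0.598 + 0.186 + 0.1496 = 6.1011
R0 > 1, so the population is growing.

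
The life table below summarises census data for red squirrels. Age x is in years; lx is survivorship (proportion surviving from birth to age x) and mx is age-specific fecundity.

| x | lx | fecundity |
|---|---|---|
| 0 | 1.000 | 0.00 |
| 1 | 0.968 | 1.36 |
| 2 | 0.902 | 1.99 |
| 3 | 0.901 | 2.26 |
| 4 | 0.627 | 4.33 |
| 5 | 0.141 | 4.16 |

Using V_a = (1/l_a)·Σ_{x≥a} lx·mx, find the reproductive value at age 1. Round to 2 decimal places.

8.73

lx·mx for x ≥ 1: 1.31648, 1.79498, 2.03626, 2.71491, 0.58656 → sum = 8.44919
V_1 = 8.44919 / l_1 = 8.44919 / 0.968 = 8.728502… → 8.73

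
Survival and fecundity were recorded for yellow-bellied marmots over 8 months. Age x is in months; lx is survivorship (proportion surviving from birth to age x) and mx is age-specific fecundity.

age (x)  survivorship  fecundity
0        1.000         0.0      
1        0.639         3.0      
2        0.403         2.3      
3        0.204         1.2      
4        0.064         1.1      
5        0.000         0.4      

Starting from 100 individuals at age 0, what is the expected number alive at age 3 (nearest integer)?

Expected survivors = N0 · l_3 = 100 × 0.204 = 20.4 → 20

20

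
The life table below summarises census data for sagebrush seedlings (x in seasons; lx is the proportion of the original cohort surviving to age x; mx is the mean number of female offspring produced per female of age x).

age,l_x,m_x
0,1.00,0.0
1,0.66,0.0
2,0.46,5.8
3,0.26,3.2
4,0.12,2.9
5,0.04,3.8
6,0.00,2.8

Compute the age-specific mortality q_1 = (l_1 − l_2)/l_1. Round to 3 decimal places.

q_1 = (l_1 − l_2) / l_1 = (0.66 − 0.46) / 0.66
     = 0.2 / 0.66 = 0.30303… → 0.303

0.303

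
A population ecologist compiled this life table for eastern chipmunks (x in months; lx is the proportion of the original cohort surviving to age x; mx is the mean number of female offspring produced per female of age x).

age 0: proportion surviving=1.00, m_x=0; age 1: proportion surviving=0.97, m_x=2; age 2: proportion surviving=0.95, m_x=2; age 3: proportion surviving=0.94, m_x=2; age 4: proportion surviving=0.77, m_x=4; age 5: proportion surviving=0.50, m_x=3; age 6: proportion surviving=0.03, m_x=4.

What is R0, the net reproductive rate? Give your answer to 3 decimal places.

lx·mx by age: 0, 1.94, 1.9, 1.88, 3.08, 1.5, 0.12
R0 = Σ lx·mx = 10.42 → 10.420

10.420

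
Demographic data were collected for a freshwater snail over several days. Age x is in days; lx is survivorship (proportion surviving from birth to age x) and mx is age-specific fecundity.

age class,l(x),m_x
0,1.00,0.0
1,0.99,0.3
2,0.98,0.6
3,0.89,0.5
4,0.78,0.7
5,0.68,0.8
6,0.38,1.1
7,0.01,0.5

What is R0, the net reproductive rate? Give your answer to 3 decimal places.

2.843

lx·mx by age: 0, 0.297, 0.588, 0.445, 0.546, 0.544, 0.418, 0.005
R0 = Σ lx·mx = 2.843 → 2.843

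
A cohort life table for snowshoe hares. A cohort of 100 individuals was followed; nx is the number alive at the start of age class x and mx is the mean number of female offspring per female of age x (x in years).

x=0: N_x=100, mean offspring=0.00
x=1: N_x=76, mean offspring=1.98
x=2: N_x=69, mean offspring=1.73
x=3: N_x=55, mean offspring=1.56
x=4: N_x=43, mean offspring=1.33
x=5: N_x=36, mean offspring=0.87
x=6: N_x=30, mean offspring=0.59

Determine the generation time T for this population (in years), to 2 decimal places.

2.46

lx = nx/n0 = nx/100: 1, 0.76, 0.69, 0.55, 0.43, 0.36, 0.3
lx·mx: 0, 1.5048, 1.1937, 0.858, 0.5719, 0.3132, 0.177 → R0 = 4.6186
x·lx·mx: 0, 1.5048, 2.3874, 2.574, 2.2876, 1.566, 1.062 → Σ = 11.3818
T = 11.3818 / 4.6186 = 2.46434… → 2.46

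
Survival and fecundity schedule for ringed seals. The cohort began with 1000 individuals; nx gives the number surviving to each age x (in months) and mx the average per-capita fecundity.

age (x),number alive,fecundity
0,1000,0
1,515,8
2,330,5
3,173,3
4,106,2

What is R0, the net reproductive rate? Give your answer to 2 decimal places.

6.50

lx = nx/n0 = nx/1000: 1, 0.515, 0.33, 0.173, 0.106
lx·mx by age: 0, 4.12, 1.65, 0.519, 0.212
R0 = Σ lx·mx = 6.501 → 6.50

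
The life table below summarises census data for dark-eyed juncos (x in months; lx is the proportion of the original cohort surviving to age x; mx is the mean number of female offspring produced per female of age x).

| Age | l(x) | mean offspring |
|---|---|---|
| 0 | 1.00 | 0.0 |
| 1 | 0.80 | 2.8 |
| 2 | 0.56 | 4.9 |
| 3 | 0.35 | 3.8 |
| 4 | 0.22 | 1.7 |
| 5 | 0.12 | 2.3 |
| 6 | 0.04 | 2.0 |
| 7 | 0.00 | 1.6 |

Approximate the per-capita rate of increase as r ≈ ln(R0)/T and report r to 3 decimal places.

0.912

R0 = Σ lx·mx = 0 + 2.24 + 2.744 + 1.33 + 0.374 + 0.276 + 0.08 + 0 = 7.044
Σ x·lx·mx = 15.074; T = 15.074/7.044 = 2.13998…
r ≈ ln(R0)/T = ln(7.044)/2.13998… = 0.91224… → 0.912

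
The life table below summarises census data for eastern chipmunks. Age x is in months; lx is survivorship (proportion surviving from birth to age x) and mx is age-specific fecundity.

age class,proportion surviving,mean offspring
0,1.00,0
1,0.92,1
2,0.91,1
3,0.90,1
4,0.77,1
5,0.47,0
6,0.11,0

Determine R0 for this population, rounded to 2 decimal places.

3.50

lx·mx by age: 0, 0.92, 0.91, 0.9, 0.77, 0, 0
R0 = Σ lx·mx = 3.5 → 3.50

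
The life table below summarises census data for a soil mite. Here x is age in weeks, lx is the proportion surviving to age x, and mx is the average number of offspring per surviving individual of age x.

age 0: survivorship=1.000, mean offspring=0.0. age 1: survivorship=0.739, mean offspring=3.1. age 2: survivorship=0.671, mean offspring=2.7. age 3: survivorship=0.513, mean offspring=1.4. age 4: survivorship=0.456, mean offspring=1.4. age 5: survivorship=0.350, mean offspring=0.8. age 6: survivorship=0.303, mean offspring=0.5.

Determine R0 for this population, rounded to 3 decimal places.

5.891

lx·mx by age: 0, 2.2909, 1.8117, 0.7182, 0.6384, 0.28, 0.1515
R0 = Σ lx·mx = 5.8907 → 5.891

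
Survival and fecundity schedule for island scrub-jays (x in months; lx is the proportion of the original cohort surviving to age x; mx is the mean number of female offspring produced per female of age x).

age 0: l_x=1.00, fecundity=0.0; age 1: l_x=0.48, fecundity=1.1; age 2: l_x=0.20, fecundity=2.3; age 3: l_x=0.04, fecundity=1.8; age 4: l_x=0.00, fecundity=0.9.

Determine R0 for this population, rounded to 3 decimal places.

lx·mx by age: 0, 0.528, 0.46, 0.072, 0
R0 = Σ lx·mx = 1.06 → 1.060

1.060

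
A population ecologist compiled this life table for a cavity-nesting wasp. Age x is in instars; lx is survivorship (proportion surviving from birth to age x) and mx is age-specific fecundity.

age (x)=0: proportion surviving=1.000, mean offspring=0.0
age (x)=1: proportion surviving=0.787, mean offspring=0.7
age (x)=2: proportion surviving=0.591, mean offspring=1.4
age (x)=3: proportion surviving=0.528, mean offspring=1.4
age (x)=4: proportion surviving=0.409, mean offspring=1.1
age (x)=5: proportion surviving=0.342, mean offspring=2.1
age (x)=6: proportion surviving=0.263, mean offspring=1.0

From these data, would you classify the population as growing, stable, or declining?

R0 = Σ lx·mx = 0 + 0.5509 + 0.8274 + 0.7392 + 0.4499 + 0.7182 + 0.263 = 3.5486
R0 > 1, so the population is growing.

growing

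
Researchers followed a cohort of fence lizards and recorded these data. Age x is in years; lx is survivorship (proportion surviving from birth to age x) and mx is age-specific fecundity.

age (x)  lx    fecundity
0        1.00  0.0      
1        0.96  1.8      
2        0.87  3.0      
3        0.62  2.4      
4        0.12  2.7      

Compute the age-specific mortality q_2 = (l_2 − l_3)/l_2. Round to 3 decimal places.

q_2 = (l_2 − l_3) / l_2 = (0.87 − 0.62) / 0.87
     = 0.25 / 0.87 = 0.287356… → 0.287

0.287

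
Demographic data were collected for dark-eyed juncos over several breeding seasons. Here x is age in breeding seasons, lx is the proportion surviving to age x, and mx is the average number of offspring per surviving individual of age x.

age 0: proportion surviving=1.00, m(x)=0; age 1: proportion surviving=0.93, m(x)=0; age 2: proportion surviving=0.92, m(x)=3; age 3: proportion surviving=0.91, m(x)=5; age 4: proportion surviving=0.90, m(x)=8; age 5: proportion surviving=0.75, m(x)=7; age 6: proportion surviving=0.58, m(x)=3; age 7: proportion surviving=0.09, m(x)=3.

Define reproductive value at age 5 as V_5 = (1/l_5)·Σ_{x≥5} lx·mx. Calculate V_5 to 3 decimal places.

9.680

lx·mx for x ≥ 5: 5.25, 1.74, 0.27 → sum = 7.26
V_5 = 7.26 / l_5 = 7.26 / 0.75 = 9.68 → 9.680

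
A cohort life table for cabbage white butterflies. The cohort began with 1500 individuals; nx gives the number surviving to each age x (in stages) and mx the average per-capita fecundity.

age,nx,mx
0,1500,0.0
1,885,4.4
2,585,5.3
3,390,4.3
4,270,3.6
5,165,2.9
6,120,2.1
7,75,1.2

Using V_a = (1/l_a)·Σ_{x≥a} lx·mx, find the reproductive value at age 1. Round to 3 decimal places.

11.824

lx = nx/n0 = nx/1500: 1, 0.59, 0.39, 0.26, 0.18, 0.11, 0.08, 0.05
lx·mx for x ≥ 1: 2.596, 2.067, 1.118, 0.648, 0.319, 0.168, 0.06 → sum = 6.976
V_1 = 6.976 / l_1 = 6.976 / 0.59 = 11.823729… → 11.824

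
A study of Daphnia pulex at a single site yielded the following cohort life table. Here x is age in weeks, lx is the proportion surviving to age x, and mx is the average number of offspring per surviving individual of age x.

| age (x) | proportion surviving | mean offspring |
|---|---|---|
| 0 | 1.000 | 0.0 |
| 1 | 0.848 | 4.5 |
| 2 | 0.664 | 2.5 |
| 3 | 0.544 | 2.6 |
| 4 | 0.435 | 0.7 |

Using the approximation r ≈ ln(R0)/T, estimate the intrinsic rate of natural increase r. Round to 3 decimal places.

R0 = Σ lx·mx = 0 + 3.816 + 1.66 + 1.4144 + 0.3045 = 7.1949
Σ x·lx·mx = 12.5972; T = 12.5972/7.1949 = 1.75085…
r ≈ ln(R0)/T = ln(7.1949)/1.75085… = 1.12709… → 1.127

1.127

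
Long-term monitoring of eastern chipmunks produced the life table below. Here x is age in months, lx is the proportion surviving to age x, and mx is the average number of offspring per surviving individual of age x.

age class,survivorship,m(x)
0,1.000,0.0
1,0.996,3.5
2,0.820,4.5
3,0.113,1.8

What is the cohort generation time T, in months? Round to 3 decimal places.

1.555

lx·mx: 0, 3.486, 3.69, 0.2034 → R0 = 7.3794
x·lx·mx: 0, 3.486, 7.38, 0.6102 → Σ = 11.4762
T = 11.4762 / 7.3794 = 1.555167… → 1.555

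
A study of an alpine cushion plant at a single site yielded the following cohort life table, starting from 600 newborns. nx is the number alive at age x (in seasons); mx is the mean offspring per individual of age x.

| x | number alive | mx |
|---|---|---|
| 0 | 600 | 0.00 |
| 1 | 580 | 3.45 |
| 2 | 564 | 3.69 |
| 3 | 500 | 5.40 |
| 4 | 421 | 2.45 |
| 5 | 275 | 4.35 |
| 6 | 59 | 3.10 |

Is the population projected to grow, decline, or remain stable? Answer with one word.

lx = nx/n0 = nx/600: 1, 0.96667…, 0.94, 0.83333…, 0.70167…, 0.45833…, 0.09833…
R0 = Σ lx·mx = 0 + 3.335… + 3.4686 + 4.5… + 1.719083… + 1.99375… + 0.304833… = 15.321267…
R0 > 1, so the population is growing.

growing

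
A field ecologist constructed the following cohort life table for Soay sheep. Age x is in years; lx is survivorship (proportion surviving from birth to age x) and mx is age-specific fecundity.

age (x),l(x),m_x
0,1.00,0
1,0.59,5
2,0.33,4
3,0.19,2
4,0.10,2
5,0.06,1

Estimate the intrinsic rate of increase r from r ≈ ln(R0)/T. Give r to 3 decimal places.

0.998

R0 = Σ lx·mx = 0 + 2.95 + 1.32 + 0.38 + 0.2 + 0.06 = 4.91
Σ x·lx·mx = 7.83; T = 7.83/4.91 = 1.5947…
r ≈ ln(R0)/T = ln(4.91)/1.5947… = 0.99785… → 0.998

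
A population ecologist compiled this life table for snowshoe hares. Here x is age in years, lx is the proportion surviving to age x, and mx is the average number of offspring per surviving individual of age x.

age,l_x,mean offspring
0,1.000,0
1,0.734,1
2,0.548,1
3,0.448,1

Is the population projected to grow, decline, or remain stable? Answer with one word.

growing

R0 = Σ lx·mx = 0 + 0.734 + 0.548 + 0.448 = 1.73
R0 > 1, so the population is growing.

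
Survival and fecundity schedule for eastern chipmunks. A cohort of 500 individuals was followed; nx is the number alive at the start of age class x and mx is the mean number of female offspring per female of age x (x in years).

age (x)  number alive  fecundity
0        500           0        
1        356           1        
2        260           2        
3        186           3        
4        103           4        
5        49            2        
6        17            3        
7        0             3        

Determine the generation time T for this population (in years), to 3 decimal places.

2.764

lx = nx/n0 = nx/500: 1, 0.712, 0.52, 0.372, 0.206, 0.098, 0.034, 0
lx·mx: 0, 0.712, 1.04, 1.116, 0.824, 0.196, 0.102, 0 → R0 = 3.99
x·lx·mx: 0, 0.712, 2.08, 3.348, 3.296, 0.98, 0.612, 0 → Σ = 11.028
T = 11.028 / 3.99 = 2.76391… → 2.764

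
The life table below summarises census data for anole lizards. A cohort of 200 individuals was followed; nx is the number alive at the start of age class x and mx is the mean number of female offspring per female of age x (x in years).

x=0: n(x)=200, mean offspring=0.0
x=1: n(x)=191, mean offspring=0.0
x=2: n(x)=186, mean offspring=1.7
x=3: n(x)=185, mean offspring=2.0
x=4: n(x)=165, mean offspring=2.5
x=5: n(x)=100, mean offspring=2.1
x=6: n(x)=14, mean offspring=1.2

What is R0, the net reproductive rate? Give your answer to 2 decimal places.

lx = nx/n0 = nx/200: 1, 0.955, 0.93, 0.925, 0.825, 0.5, 0.07
lx·mx by age: 0, 0, 1.581, 1.85, 2.0625, 1.05, 0.084
R0 = Σ lx·mx = 6.6275 → 6.63

6.63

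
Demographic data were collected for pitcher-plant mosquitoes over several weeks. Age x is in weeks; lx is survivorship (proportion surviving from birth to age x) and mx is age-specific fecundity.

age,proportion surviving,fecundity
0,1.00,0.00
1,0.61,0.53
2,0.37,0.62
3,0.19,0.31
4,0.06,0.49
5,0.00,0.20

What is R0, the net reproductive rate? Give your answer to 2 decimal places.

0.64

lx·mx by age: 0, 0.3233, 0.2294, 0.0589, 0.0294, 0
R0 = Σ lx·mx = 0.641 → 0.64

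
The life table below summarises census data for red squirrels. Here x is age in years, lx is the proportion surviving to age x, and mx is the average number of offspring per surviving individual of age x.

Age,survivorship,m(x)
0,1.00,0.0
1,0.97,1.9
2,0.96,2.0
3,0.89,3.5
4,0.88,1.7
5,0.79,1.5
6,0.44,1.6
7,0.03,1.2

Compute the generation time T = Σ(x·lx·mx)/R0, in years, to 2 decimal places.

lx·mx: 0, 1.843, 1.92, 3.115, 1.496, 1.185, 0.704, 0.036 → R0 = 10.299
x·lx·mx: 0, 1.843, 3.84, 9.345, 5.984, 5.925, 4.224, 0.252 → Σ = 31.413
T = 31.413 / 10.299 = 3.050102… → 3.05

3.05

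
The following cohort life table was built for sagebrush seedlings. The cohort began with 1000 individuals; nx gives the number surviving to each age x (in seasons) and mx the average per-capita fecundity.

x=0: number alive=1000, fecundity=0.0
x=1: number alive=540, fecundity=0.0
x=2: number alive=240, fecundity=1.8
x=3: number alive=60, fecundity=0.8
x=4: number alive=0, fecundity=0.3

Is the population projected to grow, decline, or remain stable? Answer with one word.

lx = nx/n0 = nx/1000: 1, 0.54, 0.24, 0.06, 0
R0 = Σ lx·mx = 0 + 0 + 0.432 + 0.048 + 0 = 0.48
R0 < 1, so the population is declining.

declining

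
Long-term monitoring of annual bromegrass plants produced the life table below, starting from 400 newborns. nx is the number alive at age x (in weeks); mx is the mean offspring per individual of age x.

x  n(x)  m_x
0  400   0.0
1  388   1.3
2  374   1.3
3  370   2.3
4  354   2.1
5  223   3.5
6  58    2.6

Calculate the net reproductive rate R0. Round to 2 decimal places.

8.79

lx = nx/n0 = nx/400: 1, 0.97, 0.935, 0.925, 0.885, 0.5575, 0.145
lx·mx by age: 0, 1.261, 1.2155, 2.1275, 1.8585, 1.95125, 0.377
R0 = Σ lx·mx = 8.79075 → 8.79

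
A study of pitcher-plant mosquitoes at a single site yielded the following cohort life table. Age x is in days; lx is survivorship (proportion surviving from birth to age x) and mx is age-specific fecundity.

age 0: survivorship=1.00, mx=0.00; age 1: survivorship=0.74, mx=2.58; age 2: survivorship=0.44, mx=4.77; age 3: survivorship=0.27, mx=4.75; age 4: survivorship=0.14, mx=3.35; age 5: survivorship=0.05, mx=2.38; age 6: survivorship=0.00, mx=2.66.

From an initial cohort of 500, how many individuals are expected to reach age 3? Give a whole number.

Expected survivors = N0 · l_3 = 500 × 0.27 = 135 → 135

135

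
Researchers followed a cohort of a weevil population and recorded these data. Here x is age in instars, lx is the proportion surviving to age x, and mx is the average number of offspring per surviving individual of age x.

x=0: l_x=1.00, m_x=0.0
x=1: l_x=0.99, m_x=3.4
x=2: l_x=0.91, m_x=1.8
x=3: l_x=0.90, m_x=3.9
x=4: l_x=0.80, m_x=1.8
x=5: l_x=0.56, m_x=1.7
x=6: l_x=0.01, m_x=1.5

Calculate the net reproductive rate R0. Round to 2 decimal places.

10.92

lx·mx by age: 0, 3.366, 1.638, 3.51, 1.44, 0.952, 0.015
R0 = Σ lx·mx = 10.921 → 10.92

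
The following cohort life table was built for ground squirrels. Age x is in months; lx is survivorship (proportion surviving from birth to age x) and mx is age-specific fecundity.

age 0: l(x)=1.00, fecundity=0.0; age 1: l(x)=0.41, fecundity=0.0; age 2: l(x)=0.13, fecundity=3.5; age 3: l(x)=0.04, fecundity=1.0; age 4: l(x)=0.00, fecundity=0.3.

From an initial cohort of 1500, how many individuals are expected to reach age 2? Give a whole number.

Expected survivors = N0 · l_2 = 1500 × 0.13 = 195 → 195

195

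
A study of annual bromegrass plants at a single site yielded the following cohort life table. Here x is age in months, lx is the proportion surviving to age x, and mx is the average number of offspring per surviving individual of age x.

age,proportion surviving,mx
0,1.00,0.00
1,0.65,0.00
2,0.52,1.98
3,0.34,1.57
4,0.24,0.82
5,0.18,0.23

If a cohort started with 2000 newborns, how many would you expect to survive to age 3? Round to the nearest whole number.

680

Expected survivors = N0 · l_3 = 2000 × 0.34 = 680 → 680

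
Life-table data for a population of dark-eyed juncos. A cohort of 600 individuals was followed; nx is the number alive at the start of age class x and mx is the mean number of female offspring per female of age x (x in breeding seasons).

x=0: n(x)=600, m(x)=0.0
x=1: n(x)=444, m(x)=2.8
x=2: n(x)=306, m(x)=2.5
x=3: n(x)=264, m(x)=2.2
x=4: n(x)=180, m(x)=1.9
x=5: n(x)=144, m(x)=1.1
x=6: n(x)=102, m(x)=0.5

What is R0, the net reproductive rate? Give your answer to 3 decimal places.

lx = nx/n0 = nx/600: 1, 0.74, 0.51, 0.44, 0.3, 0.24, 0.17
lx·mx by age: 0, 2.072, 1.275, 0.968, 0.57, 0.264, 0.085
R0 = Σ lx·mx = 5.234 → 5.234

5.234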